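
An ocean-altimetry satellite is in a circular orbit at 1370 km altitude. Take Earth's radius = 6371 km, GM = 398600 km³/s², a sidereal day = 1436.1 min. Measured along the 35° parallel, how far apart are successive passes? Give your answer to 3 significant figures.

2580 km

Semi-major axis a = 6371 + 1370 = 7741 km. Period T = 2π√(a³/μ) = 2π√(7741³/398600) = 6778.1 s = 112.97 min.
Node shift per orbit = (6778.1/86166) × 360° = 28.32°.
Equatorial spacing = 28.32 × 111.2 km/° = 3149 km.
At 35° latitude, spacing = 3149 × cos(35°) = 2579 km.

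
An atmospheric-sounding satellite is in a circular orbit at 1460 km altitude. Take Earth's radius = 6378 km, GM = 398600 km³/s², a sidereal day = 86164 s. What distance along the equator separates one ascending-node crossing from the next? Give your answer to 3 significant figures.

Semi-major axis a = 6378 + 1460 = 7838 km. Period T = 2π√(a³/μ) = 2π√(7838³/398600) = 6905.9 s = 115.10 min.
During one orbit Earth rotates (6905.9 / 86164) × 360° = 28.85°.
At the equator that is 28.85° × (2π·6378/360) km/° = 28.85 × 111.3 = 3212 km.

3210 km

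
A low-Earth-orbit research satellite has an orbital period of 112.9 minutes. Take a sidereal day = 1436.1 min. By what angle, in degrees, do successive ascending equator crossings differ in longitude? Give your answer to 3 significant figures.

T = 112.9 min = 6774.0 s.
During one orbit Earth rotates (6774.0 / 86166) × 360° = 28.30°.

28.3°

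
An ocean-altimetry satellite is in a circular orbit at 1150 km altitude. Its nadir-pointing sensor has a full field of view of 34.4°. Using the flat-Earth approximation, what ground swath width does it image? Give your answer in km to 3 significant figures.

712 km

Half-angle = 34.4°/2 = 17.2°.
Swath width ≈ 2h·tan(θ/2) = 2 × 1150 × tan(17.2°) = 712.0 km.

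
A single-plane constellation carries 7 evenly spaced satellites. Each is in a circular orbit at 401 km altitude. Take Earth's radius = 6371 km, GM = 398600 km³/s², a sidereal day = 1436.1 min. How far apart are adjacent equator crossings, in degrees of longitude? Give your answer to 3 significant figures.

Semi-major axis a = 6371 + 401 = 6772 km. Period T = 2π√(a³/μ) = 2π√(6772³/398600) = 5546.1 s = 92.43 min.
Single-satellite node shift = (5546.1/86166) × 360° = 23.17°.
With 7 satellites evenly phased, successive equator crossings are 23.17/7 = 3.310° apart.

3.31°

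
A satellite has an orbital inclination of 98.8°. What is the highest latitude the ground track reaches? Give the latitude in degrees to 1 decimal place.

Retrograde orbit: the ground track reaches ±(180° − i) = ±(180 − 98.8) = ±81.2°.

81.2°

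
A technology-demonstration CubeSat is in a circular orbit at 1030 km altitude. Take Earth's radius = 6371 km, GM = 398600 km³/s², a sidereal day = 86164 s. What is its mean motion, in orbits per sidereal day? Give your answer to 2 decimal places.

13.60

Semi-major axis a = 6371 + 1030 = 7401 km. Period T = 2π√(a³/μ) = 2π√(7401³/398600) = 6336.5 s = 105.61 min.
Orbits per sidereal day = 86164 / 6336.5 = 13.598.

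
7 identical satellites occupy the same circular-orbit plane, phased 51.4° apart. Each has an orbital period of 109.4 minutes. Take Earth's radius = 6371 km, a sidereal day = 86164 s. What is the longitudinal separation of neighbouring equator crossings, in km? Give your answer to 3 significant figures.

T = 109.4 min = 6564.0 s.
Single-satellite node shift = (6564.0/86164) × 360° = 27.42°.
With 7 satellites evenly phased, successive equator crossings are 27.42/7 = 3.918° apart.
That is 3.918 × 111.2 = 436 km at the equator.

436 km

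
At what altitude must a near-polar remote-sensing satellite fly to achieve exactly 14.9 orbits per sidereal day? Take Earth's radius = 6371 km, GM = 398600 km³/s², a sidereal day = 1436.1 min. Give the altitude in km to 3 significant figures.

Required period T = 86166 / 14.9 = 5783.0 s.
From T = 2π√(a³/μ): a = (μ T²/4π²)^(1/3) = (398600 × 5783.0² / 4π²)^(1/3) = 6963 km.
Altitude h = a − R = 6963 − 6371 = 592 km.

592 km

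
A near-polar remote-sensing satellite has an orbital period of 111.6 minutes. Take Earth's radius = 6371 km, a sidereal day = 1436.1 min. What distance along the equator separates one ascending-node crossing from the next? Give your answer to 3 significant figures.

T = 111.6 min = 6696.0 s.
During one orbit Earth rotates (6696.0 / 86166) × 360° = 27.98°.
At the equator that is 27.98° × (2π·6371/360) km/° = 27.98 × 111.2 = 3111 km.

3110 km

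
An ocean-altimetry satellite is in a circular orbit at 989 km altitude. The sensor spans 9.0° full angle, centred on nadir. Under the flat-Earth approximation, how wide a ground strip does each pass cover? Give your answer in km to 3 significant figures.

Half-angle = 9.0°/2 = 4.5°.
Swath width ≈ 2h·tan(θ/2) = 2 × 989 × tan(4.5°) = 155.7 km.

156 km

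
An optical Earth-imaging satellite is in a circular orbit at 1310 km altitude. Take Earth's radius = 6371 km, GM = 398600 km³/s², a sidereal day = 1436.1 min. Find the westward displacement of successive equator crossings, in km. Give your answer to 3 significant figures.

3110 km

Semi-major axis a = 6371 + 1310 = 7681 km. Period T = 2π√(a³/μ) = 2π√(7681³/398600) = 6699.4 s = 111.66 min.
During one orbit Earth rotates (6699.4 / 86166) × 360° = 27.99°.
At the equator that is 27.99° × (2π·6371/360) km/° = 27.99 × 111.2 = 3112 km.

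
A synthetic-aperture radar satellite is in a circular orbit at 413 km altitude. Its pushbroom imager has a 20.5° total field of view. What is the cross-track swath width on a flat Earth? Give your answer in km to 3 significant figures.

Half-angle = 20.5°/2 = 10.25°.
Swath width ≈ 2h·tan(θ/2) = 2 × 413 × tan(10.25°) = 149.4 km.

149 km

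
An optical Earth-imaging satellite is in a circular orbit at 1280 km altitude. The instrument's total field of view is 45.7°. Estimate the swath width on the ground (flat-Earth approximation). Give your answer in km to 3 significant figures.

Half-angle = 45.7°/2 = 22.85°.
Swath width ≈ 2h·tan(θ/2) = 2 × 1280 × tan(22.85°) = 1078.8 km.

1080 km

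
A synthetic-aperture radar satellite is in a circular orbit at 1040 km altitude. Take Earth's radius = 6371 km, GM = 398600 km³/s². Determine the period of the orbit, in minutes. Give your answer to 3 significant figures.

106 min

Semi-major axis a = 6371 + 1040 = 7411 km. Period T = 2π√(a³/μ) = 2π√(7411³/398600) = 6349.3 s = 105.82 min.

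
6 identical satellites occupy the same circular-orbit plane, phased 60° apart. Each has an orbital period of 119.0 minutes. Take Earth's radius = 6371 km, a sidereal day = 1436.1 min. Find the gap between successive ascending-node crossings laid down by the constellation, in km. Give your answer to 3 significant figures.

T = 119.0 min = 7140.0 s.
Single-satellite node shift = (7140.0/86166) × 360° = 29.83°.
With 6 satellites evenly phased, successive equator crossings are 29.83/6 = 4.972° apart.
That is 4.972 × 111.2 = 553 km at the equator.

553 km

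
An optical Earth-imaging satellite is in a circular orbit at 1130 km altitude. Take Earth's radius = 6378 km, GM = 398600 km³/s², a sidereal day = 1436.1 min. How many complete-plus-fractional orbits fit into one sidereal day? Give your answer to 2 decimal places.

Semi-major axis a = 6378 + 1130 = 7508 km. Period T = 2π√(a³/μ) = 2π√(7508³/398600) = 6474.4 s = 107.91 min.
Orbits per sidereal day = 86166 / 6474.4 = 13.309.

13.31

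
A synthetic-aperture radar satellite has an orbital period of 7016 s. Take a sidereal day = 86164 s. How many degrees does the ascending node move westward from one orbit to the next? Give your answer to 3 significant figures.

29.3°

During one orbit Earth rotates (7016.0 / 86164) × 360° = 29.31°.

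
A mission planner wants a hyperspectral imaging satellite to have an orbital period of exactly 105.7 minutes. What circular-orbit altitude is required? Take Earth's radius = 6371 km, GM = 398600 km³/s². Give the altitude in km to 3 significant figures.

T = 105.7 min = 6342.0 s.
From T = 2π√(a³/μ): a = (μ T²/4π²)^(1/3) = (398600 × 6342.0² / 4π²)^(1/3) = 7405 km.
Altitude h = a − R = 7405 − 6371 = 1034 km.

1030 km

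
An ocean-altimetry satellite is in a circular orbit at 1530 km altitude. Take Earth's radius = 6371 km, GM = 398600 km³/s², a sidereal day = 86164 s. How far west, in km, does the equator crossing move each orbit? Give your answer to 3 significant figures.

Semi-major axis a = 6371 + 1530 = 7901 km. Period T = 2π√(a³/μ) = 2π√(7901³/398600) = 6989.3 s = 116.49 min.
During one orbit Earth rotates (6989.3 / 86164) × 360° = 29.20°.
At the equator that is 29.20° × (2π·6371/360) km/° = 29.20 × 111.2 = 3247 km.

3250 km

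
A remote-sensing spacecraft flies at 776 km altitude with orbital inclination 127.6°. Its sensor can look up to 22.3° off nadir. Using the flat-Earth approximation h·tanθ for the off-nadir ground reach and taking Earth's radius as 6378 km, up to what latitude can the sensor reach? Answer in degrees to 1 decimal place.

55.3°

Retrograde orbit: the ground track reaches ±(180° − i) = ±(180 − 127.6) = ±52.4°.
Sensor half-swath on the ground ≈ 776·tan(22.3°) = 318 km = 2.86° of latitude.
Maximum observable latitude ≈ 52.4 + 2.86 = 55.3°.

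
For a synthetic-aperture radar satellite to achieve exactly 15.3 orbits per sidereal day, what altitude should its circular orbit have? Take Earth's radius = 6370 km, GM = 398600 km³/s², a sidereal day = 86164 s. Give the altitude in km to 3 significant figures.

471 km

Required period T = 86164 / 15.3 = 5631.6 s.
From T = 2π√(a³/μ): a = (μ T²/4π²)^(1/3) = (398600 × 5631.6² / 4π²)^(1/3) = 6841 km.
Altitude h = a − R = 6841 − 6370 = 471 km.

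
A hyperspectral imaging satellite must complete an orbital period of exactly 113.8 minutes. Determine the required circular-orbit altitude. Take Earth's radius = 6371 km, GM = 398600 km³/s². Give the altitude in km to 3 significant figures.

1410 km

T = 113.8 min = 6828.0 s.
From T = 2π√(a³/μ): a = (μ T²/4π²)^(1/3) = (398600 × 6828.0² / 4π²)^(1/3) = 7779 km.
Altitude h = a − R = 7779 − 6371 = 1408 km.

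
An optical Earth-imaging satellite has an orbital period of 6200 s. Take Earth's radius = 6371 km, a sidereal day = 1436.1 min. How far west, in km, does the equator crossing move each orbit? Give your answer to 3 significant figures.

2880 km

During one orbit Earth rotates (6200.0 / 86166) × 360° = 25.90°.
At the equator that is 25.90° × (2π·6371/360) km/° = 25.90 × 111.2 = 2880 km.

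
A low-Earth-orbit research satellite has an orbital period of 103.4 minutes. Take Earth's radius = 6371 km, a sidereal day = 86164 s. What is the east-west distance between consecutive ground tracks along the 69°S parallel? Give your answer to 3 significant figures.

1030 km

T = 103.4 min = 6204.0 s.
Node shift per orbit = (6204.0/86164) × 360° = 25.92°.
Equatorial spacing = 25.92 × 111.2 km/° = 2882 km.
At 69° latitude, spacing = 2882 × cos(69°) = 1033 km.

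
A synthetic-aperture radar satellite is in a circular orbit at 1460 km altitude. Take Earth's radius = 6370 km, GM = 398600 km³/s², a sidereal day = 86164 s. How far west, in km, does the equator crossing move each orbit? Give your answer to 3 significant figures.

3200 km

Semi-major axis a = 6370 + 1460 = 7830 km. Period T = 2π√(a³/μ) = 2π√(7830³/398600) = 6895.3 s = 114.92 min.
During one orbit Earth rotates (6895.3 / 86164) × 360° = 28.81°.
At the equator that is 28.81° × (2π·6370/360) km/° = 28.81 × 111.2 = 3203 km.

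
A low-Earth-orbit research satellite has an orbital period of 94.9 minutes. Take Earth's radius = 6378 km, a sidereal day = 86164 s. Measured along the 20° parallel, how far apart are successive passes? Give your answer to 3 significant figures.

2490 km

T = 94.9 min = 5694.0 s.
Node shift per orbit = (5694.0/86164) × 360° = 23.79°.
Equatorial spacing = 23.79 × 111.3 km/° = 2648 km.
At 20° latitude, spacing = 2648 × cos(20°) = 2489 km.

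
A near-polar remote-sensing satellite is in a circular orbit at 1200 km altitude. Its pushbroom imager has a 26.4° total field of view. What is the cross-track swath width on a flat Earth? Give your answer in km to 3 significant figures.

563 km

Half-angle = 26.4°/2 = 13.2°.
Swath width ≈ 2h·tan(θ/2) = 2 × 1200 × tan(13.2°) = 562.9 km.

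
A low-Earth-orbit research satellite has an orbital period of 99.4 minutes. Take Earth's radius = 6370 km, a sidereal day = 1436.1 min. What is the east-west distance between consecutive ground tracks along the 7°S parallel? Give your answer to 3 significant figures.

T = 99.4 min = 5964.0 s.
Node shift per orbit = (5964.0/86166) × 360° = 24.92°.
Equatorial spacing = 24.92 × 111.2 km/° = 2770 km.
At 7° latitude, spacing = 2770 × cos(7°) = 2750 km.

2750 km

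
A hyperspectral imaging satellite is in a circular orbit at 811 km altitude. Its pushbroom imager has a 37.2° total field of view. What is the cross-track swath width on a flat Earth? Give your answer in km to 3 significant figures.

546 km

Half-angle = 37.2°/2 = 18.6°.
Swath width ≈ 2h·tan(θ/2) = 2 × 811 × tan(18.6°) = 545.9 km.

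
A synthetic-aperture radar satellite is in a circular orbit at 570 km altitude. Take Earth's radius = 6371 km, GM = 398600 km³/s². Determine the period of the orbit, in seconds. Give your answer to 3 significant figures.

5750 seconds

Semi-major axis a = 6371 + 570 = 6941 km. Period T = 2π√(a³/μ) = 2π√(6941³/398600) = 5755.0 s = 95.92 min.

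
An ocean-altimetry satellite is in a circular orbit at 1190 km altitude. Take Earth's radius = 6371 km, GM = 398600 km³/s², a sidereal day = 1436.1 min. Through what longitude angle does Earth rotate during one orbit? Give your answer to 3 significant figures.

Semi-major axis a = 6371 + 1190 = 7561 km. Period T = 2π√(a³/μ) = 2π√(7561³/398600) = 6543.0 s = 109.05 min.
During one orbit Earth rotates (6543.0 / 86166) × 360° = 27.34°.

27.3°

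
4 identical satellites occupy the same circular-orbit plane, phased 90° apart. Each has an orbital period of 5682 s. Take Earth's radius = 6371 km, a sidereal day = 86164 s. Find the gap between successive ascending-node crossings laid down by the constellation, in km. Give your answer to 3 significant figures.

660 km

Single-satellite node shift = (5682.0/86164) × 360° = 23.74°.
With 4 satellites evenly phased, successive equator crossings are 23.74/4 = 5.935° apart.
That is 5.935 × 111.2 = 660 km at the equator.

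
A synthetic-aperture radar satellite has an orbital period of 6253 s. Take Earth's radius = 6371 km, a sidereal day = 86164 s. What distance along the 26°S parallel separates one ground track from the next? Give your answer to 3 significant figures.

Node shift per orbit = (6253.0/86164) × 360° = 26.13°.
Equatorial spacing = 26.13 × 111.2 km/° = 2905 km.
At 26° latitude, spacing = 2905 × cos(26°) = 2611 km.

2610 km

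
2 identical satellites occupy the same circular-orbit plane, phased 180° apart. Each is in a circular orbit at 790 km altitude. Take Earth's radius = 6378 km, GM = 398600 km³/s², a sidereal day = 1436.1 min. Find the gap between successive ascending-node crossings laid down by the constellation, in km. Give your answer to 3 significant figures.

1400 km

Semi-major axis a = 6378 + 790 = 7168 km. Period T = 2π√(a³/μ) = 2π√(7168³/398600) = 6039.6 s = 100.66 min.
Single-satellite node shift = (6039.6/86166) × 360° = 25.23°.
With 2 satellites evenly phased, successive equator crossings are 25.23/2 = 12.617° apart.
That is 12.617 × 111.3 = 1404 km at the equator.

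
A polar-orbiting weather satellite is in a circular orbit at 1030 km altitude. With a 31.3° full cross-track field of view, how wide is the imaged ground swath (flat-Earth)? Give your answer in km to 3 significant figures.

577 km

Half-angle = 31.3°/2 = 15.65°.
Swath width ≈ 2h·tan(θ/2) = 2 × 1030 × tan(15.65°) = 577.1 km.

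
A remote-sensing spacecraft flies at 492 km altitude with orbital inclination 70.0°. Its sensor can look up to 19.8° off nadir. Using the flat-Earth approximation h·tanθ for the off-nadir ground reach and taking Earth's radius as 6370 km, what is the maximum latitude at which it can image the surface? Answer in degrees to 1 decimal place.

For a prograde orbit the ground track reaches latitude ±i = ±70.0°.
Sensor half-swath on the ground ≈ 492·tan(19.8°) = 177 km = 1.59° of latitude.
Maximum observable latitude ≈ 70.0 + 1.59 = 71.6°.

71.6°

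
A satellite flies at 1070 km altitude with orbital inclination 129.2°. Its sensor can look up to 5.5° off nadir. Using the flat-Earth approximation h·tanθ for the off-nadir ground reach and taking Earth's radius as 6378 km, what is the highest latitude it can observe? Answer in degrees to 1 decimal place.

51.7°

Retrograde orbit: the ground track reaches ±(180° − i) = ±(180 − 129.2) = ±50.8°.
Sensor half-swath on the ground ≈ 1070·tan(5.5°) = 103 km = 0.93° of latitude.
Maximum observable latitude ≈ 50.8 + 0.93 = 51.7°.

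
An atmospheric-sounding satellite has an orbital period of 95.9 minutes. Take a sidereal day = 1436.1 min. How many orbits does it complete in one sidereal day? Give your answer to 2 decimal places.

T = 95.9 min = 5754.0 s.
Orbits per sidereal day = 86166 / 5754.0 = 14.975.

14.97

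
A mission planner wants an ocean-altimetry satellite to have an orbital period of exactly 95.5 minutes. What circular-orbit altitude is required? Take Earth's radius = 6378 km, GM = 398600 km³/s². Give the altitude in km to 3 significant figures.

543 km

T = 95.5 min = 5730.0 s.
From T = 2π√(a³/μ): a = (μ T²/4π²)^(1/3) = (398600 × 5730.0² / 4π²)^(1/3) = 6921 km.
Altitude h = a − R = 6921 − 6378 = 543 km.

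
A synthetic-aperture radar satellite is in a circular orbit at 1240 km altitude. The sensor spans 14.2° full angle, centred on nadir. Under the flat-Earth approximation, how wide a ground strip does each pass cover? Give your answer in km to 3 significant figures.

309 km

Half-angle = 14.2°/2 = 7.1°.
Swath width ≈ 2h·tan(θ/2) = 2 × 1240 × tan(7.1°) = 308.9 km.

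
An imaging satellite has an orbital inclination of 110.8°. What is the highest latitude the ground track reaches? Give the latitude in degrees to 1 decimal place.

69.2°

Retrograde orbit: the ground track reaches ±(180° − i) = ±(180 − 110.8) = ±69.2°.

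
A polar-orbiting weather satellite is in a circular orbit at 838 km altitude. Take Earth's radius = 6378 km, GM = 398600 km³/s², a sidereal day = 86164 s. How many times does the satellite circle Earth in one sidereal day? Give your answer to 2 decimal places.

14.12

Semi-major axis a = 6378 + 838 = 7216 km. Period T = 2π√(a³/μ) = 2π√(7216³/398600) = 6100.4 s = 101.67 min.
Orbits per sidereal day = 86164 / 6100.4 = 14.124.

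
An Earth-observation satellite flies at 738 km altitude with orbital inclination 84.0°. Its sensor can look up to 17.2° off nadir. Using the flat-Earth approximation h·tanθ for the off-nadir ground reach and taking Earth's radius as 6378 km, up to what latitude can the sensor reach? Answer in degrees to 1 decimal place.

For a prograde orbit the ground track reaches latitude ±i = ±84.0°.
Sensor half-swath on the ground ≈ 738·tan(17.2°) = 228 km = 2.05° of latitude.
Maximum observable latitude ≈ 84.0 + 2.05 = 86.1°.

86.1°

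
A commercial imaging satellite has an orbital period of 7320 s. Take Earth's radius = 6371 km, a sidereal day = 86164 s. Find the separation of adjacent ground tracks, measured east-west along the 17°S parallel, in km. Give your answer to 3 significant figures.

Node shift per orbit = (7320.0/86164) × 360° = 30.58°.
Equatorial spacing = 30.58 × 111.2 km/° = 3401 km.
At 17° latitude, spacing = 3401 × cos(17°) = 3252 km.

3250 km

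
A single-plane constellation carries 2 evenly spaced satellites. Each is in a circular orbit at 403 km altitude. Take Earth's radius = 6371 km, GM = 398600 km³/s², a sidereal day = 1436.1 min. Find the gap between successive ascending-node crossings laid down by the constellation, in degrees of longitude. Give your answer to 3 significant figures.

11.6°

Semi-major axis a = 6371 + 403 = 6774 km. Period T = 2π√(a³/μ) = 2π√(6774³/398600) = 5548.5 s = 92.48 min.
Single-satellite node shift = (5548.5/86166) × 360° = 23.18°.
With 2 satellites evenly phased, successive equator crossings are 23.18/2 = 11.591° apart.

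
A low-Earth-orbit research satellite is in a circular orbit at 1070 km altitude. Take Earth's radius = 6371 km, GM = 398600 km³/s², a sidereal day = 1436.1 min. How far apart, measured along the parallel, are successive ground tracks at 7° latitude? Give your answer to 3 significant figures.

2950 km

Semi-major axis a = 6371 + 1070 = 7441 km. Period T = 2π√(a³/μ) = 2π√(7441³/398600) = 6387.9 s = 106.47 min.
Node shift per orbit = (6387.9/86166) × 360° = 26.69°.
Equatorial spacing = 26.69 × 111.2 km/° = 2968 km.
At 7° latitude, spacing = 2968 × cos(7°) = 2946 km.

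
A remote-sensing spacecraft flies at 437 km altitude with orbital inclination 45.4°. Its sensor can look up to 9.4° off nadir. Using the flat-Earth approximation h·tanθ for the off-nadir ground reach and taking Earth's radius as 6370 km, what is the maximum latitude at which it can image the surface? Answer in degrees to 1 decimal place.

For a prograde orbit the ground track reaches latitude ±i = ±45.4°.
Sensor half-swath on the ground ≈ 437·tan(9.4°) = 72 km = 0.65° of latitude.
Maximum observable latitude ≈ 45.4 + 0.65 = 46.1°.

46.1°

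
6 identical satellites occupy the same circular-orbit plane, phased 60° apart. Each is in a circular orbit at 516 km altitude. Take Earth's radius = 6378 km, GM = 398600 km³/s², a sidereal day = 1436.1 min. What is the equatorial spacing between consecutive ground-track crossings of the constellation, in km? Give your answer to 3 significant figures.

442 km

Semi-major axis a = 6378 + 516 = 6894 km. Period T = 2π√(a³/μ) = 2π√(6894³/398600) = 5696.6 s = 94.94 min.
Single-satellite node shift = (5696.6/86166) × 360° = 23.80°.
With 6 satellites evenly phased, successive equator crossings are 23.80/6 = 3.967° apart.
That is 3.967 × 111.3 = 442 km at the equator.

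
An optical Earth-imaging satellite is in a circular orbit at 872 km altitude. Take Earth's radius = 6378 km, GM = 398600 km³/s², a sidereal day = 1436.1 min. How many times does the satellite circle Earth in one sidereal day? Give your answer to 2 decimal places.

14.03

Semi-major axis a = 6378 + 872 = 7250 km. Period T = 2π√(a³/μ) = 2π√(7250³/398600) = 6143.5 s = 102.39 min.
Orbits per sidereal day = 86166 / 6143.5 = 14.025.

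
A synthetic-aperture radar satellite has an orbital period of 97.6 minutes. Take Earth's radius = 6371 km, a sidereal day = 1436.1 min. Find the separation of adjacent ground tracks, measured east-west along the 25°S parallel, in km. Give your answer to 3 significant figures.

T = 97.6 min = 5856.0 s.
Node shift per orbit = (5856.0/86166) × 360° = 24.47°.
Equatorial spacing = 24.47 × 111.2 km/° = 2721 km.
At 25° latitude, spacing = 2721 × cos(25°) = 2466 km.

2470 km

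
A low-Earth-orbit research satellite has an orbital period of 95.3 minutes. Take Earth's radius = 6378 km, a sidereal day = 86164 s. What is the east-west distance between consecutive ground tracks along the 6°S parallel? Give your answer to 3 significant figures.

T = 95.3 min = 5718.0 s.
Node shift per orbit = (5718.0/86164) × 360° = 23.89°.
Equatorial spacing = 23.89 × 111.3 km/° = 2659 km.
At 6° latitude, spacing = 2659 × cos(6°) = 2645 km.

2640 km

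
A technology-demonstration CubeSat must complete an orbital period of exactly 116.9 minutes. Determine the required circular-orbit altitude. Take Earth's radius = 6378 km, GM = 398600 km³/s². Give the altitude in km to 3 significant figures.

1540 km

T = 116.9 min = 7014.0 s.
From T = 2π√(a³/μ): a = (μ T²/4π²)^(1/3) = (398600 × 7014.0² / 4π²)^(1/3) = 7920 km.
Altitude h = a − R = 7920 − 6378 = 1542 km.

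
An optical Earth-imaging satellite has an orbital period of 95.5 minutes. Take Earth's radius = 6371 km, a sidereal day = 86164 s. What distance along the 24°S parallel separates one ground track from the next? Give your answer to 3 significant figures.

T = 95.5 min = 5730.0 s.
Node shift per orbit = (5730.0/86164) × 360° = 23.94°.
Equatorial spacing = 23.94 × 111.2 km/° = 2662 km.
At 24° latitude, spacing = 2662 × cos(24°) = 2432 km.

2430 km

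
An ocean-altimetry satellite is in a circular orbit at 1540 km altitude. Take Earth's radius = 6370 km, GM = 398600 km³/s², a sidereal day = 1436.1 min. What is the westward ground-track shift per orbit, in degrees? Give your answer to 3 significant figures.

Semi-major axis a = 6370 + 1540 = 7910 km. Period T = 2π√(a³/μ) = 2π√(7910³/398600) = 7001.3 s = 116.69 min.
During one orbit Earth rotates (7001.3 / 86166) × 360° = 29.25°.

29.3°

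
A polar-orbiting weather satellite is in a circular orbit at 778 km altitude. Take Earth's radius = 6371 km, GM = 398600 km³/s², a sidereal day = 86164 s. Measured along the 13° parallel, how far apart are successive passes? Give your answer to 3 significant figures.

Semi-major axis a = 6371 + 778 = 7149 km. Period T = 2π√(a³/μ) = 2π√(7149³/398600) = 6015.6 s = 100.26 min.
Node shift per orbit = (6015.6/86164) × 360° = 25.13°.
Equatorial spacing = 25.13 × 111.2 km/° = 2795 km.
At 13° latitude, spacing = 2795 × cos(13°) = 2723 km.

2720 km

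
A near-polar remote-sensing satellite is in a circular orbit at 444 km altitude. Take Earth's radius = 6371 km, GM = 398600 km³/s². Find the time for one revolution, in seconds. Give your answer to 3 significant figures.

5600 seconds

Semi-major axis a = 6371 + 444 = 6815 km. Period T = 2π√(a³/μ) = 2π√(6815³/398600) = 5599.0 s = 93.32 min.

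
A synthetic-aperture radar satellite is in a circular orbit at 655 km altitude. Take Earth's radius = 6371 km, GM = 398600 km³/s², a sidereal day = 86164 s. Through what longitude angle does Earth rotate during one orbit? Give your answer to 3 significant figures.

24.5°

Semi-major axis a = 6371 + 655 = 7026 km. Period T = 2π√(a³/μ) = 2π√(7026³/398600) = 5861.0 s = 97.68 min.
During one orbit Earth rotates (5861.0 / 86164) × 360° = 24.49°.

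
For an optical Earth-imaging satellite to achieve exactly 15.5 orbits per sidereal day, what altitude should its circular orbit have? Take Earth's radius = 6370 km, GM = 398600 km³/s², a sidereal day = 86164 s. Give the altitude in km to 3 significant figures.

412 km

Required period T = 86164 / 15.5 = 5559.0 s.
From T = 2π√(a³/μ): a = (μ T²/4π²)^(1/3) = (398600 × 5559.0² / 4π²)^(1/3) = 6782 km.
Altitude h = a − R = 6782 − 6370 = 412 km.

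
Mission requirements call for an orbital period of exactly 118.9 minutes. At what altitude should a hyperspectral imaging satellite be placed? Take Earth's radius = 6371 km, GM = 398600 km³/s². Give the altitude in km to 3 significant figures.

T = 118.9 min = 7134.0 s.
From T = 2π√(a³/μ): a = (μ T²/4π²)^(1/3) = (398600 × 7134.0² / 4π²)^(1/3) = 8010 km.
Altitude h = a − R = 8010 − 6371 = 1639 km.

1640 km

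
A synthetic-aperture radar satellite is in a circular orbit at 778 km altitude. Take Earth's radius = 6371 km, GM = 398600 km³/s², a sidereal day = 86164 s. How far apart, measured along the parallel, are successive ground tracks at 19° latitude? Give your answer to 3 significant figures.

Semi-major axis a = 6371 + 778 = 7149 km. Period T = 2π√(a³/μ) = 2π√(7149³/398600) = 6015.6 s = 100.26 min.
Node shift per orbit = (6015.6/86164) × 360° = 25.13°.
Equatorial spacing = 25.13 × 111.2 km/° = 2795 km.
At 19° latitude, spacing = 2795 × cos(19°) = 2642 km.

2640 km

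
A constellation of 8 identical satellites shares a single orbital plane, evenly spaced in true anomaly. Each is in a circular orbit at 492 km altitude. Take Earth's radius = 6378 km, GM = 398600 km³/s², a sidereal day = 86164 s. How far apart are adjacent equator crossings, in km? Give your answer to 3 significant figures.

329 km

Semi-major axis a = 6378 + 492 = 6870 km. Period T = 2π√(a³/μ) = 2π√(6870³/398600) = 5666.9 s = 94.45 min.
Single-satellite node shift = (5666.9/86164) × 360° = 23.68°.
With 8 satellites evenly phased, successive equator crossings are 23.68/8 = 2.960° apart.
That is 2.960 × 111.3 = 329 km at the equator.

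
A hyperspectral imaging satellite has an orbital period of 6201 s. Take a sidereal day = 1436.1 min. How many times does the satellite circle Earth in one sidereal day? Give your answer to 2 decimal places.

Orbits per sidereal day = 86166 / 6201.0 = 13.896.

13.90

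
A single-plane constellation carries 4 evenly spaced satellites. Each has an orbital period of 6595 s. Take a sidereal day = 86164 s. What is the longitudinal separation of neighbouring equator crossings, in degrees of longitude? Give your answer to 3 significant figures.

Single-satellite node shift = (6595.0/86164) × 360° = 27.55°.
With 4 satellites evenly phased, successive equator crossings are 27.55/4 = 6.889° apart.

6.89°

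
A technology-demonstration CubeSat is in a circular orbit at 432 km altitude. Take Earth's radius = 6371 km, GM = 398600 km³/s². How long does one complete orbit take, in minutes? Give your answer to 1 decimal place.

Semi-major axis a = 6371 + 432 = 6803 km. Period T = 2π√(a³/μ) = 2π√(6803³/398600) = 5584.2 s = 93.07 min.

93.1 min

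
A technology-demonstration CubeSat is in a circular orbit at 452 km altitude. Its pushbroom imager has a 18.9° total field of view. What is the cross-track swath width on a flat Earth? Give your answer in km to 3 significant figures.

Half-angle = 18.9°/2 = 9.45°.
Swath width ≈ 2h·tan(θ/2) = 2 × 452 × tan(9.45°) = 150.5 km.

150 km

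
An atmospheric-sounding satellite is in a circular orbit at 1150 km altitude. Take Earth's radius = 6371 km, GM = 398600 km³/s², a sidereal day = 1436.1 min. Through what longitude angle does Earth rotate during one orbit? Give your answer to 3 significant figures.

Semi-major axis a = 6371 + 1150 = 7521 km. Period T = 2π√(a³/μ) = 2π√(7521³/398600) = 6491.2 s = 108.19 min.
During one orbit Earth rotates (6491.2 / 86166) × 360° = 27.12°.

27.1°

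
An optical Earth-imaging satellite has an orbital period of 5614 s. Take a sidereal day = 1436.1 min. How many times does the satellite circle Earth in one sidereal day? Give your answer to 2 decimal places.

Orbits per sidereal day = 86166 / 5614.0 = 15.348.

15.35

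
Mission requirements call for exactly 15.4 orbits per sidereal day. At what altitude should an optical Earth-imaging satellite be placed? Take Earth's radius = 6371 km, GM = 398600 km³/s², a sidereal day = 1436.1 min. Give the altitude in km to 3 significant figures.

441 km

Required period T = 86166 / 15.4 = 5595.2 s.
From T = 2π√(a³/μ): a = (μ T²/4π²)^(1/3) = (398600 × 5595.2² / 4π²)^(1/3) = 6812 km.
Altitude h = a − R = 6812 − 6371 = 441 km.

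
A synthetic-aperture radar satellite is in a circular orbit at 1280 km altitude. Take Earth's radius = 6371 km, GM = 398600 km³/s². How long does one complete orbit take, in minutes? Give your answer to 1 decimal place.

111.0 min

Semi-major axis a = 6371 + 1280 = 7651 km. Period T = 2π√(a³/μ) = 2π√(7651³/398600) = 6660.2 s = 111.00 min.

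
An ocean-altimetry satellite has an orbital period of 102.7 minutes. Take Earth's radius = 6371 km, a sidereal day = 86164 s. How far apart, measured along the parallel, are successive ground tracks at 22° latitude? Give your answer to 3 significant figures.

2650 km

T = 102.7 min = 6162.0 s.
Node shift per orbit = (6162.0/86164) × 360° = 25.75°.
Equatorial spacing = 25.75 × 111.2 km/° = 2863 km.
At 22° latitude, spacing = 2863 × cos(22°) = 2654 km.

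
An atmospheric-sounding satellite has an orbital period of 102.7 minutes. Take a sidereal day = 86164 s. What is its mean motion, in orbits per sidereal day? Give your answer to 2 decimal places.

13.98

T = 102.7 min = 6162.0 s.
Orbits per sidereal day = 86164 / 6162.0 = 13.983.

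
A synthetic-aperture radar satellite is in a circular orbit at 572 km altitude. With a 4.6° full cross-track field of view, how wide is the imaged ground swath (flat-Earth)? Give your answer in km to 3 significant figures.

Half-angle = 4.6°/2 = 2.3°.
Swath width ≈ 2h·tan(θ/2) = 2 × 572 × tan(2.3°) = 45.9 km.

45.9 km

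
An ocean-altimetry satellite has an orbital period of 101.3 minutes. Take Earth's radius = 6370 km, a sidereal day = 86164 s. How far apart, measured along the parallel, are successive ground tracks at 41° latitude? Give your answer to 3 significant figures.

T = 101.3 min = 6078.0 s.
Node shift per orbit = (6078.0/86164) × 360° = 25.39°.
Equatorial spacing = 25.39 × 111.2 km/° = 2823 km.
At 41° latitude, spacing = 2823 × cos(41°) = 2131 km.

2130 km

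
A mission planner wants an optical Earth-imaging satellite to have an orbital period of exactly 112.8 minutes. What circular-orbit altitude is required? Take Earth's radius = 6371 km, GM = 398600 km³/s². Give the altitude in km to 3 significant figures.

1360 km

T = 112.8 min = 6768.0 s.
From T = 2π√(a³/μ): a = (μ T²/4π²)^(1/3) = (398600 × 6768.0² / 4π²)^(1/3) = 7733 km.
Altitude h = a − R = 7733 − 6371 = 1362 km.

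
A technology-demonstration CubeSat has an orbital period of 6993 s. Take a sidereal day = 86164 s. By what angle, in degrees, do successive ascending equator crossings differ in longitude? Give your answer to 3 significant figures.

During one orbit Earth rotates (6993.0 / 86164) × 360° = 29.22°.

29.2°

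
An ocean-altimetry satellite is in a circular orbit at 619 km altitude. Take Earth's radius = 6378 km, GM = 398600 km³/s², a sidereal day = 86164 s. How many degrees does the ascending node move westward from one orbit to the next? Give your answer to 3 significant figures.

Semi-major axis a = 6378 + 619 = 6997 km. Period T = 2π√(a³/μ) = 2π√(6997³/398600) = 5824.8 s = 97.08 min.
During one orbit Earth rotates (5824.8 / 86164) × 360° = 24.34°.

24.3°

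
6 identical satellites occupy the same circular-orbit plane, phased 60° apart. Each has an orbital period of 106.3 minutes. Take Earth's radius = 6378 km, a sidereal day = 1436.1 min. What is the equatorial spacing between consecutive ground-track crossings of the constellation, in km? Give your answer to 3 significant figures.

T = 106.3 min = 6378.0 s.
Single-satellite node shift = (6378.0/86166) × 360° = 26.65°.
With 6 satellites evenly phased, successive equator crossings are 26.65/6 = 4.441° apart.
That is 4.441 × 111.3 = 494 km at the equator.

494 km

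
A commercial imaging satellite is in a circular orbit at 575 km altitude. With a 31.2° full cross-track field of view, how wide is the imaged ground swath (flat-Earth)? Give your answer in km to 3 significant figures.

321 km

Half-angle = 31.2°/2 = 15.6°.
Swath width ≈ 2h·tan(θ/2) = 2 × 575 × tan(15.6°) = 321.1 km.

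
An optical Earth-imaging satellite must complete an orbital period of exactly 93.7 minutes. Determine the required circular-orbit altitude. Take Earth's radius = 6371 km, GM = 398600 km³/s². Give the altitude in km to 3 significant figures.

T = 93.7 min = 5622.0 s.
From T = 2π√(a³/μ): a = (μ T²/4π²)^(1/3) = (398600 × 5622.0² / 4π²)^(1/3) = 6834 km.
Altitude h = a − R = 6834 − 6371 = 463 km.

463 km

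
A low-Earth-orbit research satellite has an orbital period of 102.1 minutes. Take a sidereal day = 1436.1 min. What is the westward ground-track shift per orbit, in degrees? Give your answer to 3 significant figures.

25.6°

T = 102.1 min = 6126.0 s.
During one orbit Earth rotates (6126.0 / 86166) × 360° = 25.59°.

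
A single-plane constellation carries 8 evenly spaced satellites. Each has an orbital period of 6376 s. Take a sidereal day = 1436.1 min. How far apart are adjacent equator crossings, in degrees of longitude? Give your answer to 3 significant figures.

3.33°

Single-satellite node shift = (6376.0/86166) × 360° = 26.64°.
With 8 satellites evenly phased, successive equator crossings are 26.64/8 = 3.330° apart.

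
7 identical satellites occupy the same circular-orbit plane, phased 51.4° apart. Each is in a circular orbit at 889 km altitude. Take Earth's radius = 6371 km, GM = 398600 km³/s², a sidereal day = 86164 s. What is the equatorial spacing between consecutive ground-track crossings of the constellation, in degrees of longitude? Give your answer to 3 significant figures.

Semi-major axis a = 6371 + 889 = 7260 km. Period T = 2π√(a³/μ) = 2π√(7260³/398600) = 6156.2 s = 102.60 min.
Single-satellite node shift = (6156.2/86164) × 360° = 25.72°.
With 7 satellites evenly phased, successive equator crossings are 25.72/7 = 3.674° apart.

3.67°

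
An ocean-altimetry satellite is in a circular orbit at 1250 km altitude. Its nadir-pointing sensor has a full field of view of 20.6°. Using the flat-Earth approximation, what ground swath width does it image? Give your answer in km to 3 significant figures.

454 km

Half-angle = 20.6°/2 = 10.3°.
Swath width ≈ 2h·tan(θ/2) = 2 × 1250 × tan(10.3°) = 454.3 km.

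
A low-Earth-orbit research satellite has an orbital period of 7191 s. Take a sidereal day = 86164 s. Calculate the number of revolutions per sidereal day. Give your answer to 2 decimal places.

Orbits per sidereal day = 86164 / 7191.0 = 11.982.

11.98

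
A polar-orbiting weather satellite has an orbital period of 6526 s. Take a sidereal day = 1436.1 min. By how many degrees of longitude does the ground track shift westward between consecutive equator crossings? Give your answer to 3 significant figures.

During one orbit Earth rotates (6526.0 / 86166) × 360° = 27.27°.

27.3°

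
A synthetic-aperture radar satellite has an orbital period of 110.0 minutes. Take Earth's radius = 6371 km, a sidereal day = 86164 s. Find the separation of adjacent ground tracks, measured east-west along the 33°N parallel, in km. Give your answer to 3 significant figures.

2570 km

T = 110.0 min = 6600.0 s.
Node shift per orbit = (6600.0/86164) × 360° = 27.58°.
Equatorial spacing = 27.58 × 111.2 km/° = 3066 km.
At 33° latitude, spacing = 3066 × cos(33°) = 2572 km.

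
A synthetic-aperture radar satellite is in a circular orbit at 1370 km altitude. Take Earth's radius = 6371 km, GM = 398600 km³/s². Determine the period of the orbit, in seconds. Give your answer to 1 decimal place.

6778.1 seconds

Semi-major axis a = 6371 + 1370 = 7741 km. Period T = 2π√(a³/μ) = 2π√(7741³/398600) = 6778.1 s = 112.97 min.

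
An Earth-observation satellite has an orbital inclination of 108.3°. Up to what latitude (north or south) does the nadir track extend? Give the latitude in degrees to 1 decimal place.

71.7°

Retrograde orbit: the ground track reaches ±(180° − i) = ±(180 − 108.3) = ±71.7°.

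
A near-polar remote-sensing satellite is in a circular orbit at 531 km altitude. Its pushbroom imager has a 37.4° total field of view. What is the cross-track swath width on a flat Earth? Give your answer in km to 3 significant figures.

359 km

Half-angle = 37.4°/2 = 18.7°.
Swath width ≈ 2h·tan(θ/2) = 2 × 531 × tan(18.7°) = 359.5 km.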